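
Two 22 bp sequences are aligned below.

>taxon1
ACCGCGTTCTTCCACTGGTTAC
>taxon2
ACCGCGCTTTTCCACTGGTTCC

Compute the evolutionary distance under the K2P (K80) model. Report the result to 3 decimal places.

Of 22 sites, 2 differences are transitions and 1 are transversions, so P = 2/22 ≈ 0.090909 and Q = 1/22 ≈ 0.045455.
Under the Kimura two-parameter model, d = −½ ln(1 − 2P − Q) − ¼ ln(1 − 2Q).
1 − 2P − Q = 0.772727, giving −½ ln(0.772727) = 0.128915.
1 − 2Q = 0.90909, giving −¼ ln(0.90909) = 0.023828.
d = 0.128915 + 0.023828 = 0.152743.

0.153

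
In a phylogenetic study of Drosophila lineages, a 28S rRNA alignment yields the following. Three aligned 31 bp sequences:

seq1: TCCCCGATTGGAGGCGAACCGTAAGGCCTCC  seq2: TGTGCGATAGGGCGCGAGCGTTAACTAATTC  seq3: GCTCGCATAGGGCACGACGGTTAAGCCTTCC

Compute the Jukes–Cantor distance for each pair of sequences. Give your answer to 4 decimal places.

seq1–seq2: 14/31 sites differ → p ≈ 0.451613, d = −0.75 ln(1 − 0.602151) = 0.691262 ≈ 0.6913.
seq1–seq3: 14/31 sites differ → p ≈ 0.451613, d = −0.75 ln(1 − 0.602151) = 0.691262 ≈ 0.6913.
seq2–seq3: 13/31 sites differ → p ≈ 0.419355, d = −0.75 ln(1 − 0.55914) = 0.614271 ≈ 0.6143.

d(seq1,seq2) = 0.6913, d(seq1,seq3) = 0.6913, d(seq2,seq3) = 0.6143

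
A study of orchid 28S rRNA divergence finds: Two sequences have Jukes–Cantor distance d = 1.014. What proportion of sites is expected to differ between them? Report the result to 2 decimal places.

p = (3/4)(1 − e^(−4d/3)) = 0.75 × (1 − e^(-1.352)) = 0.75 × (1 − 0.258722) = 0.555959.

0.56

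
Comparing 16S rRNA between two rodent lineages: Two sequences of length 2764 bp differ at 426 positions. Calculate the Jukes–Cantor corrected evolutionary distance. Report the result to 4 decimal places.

p = 426/2764 ≈ 0.154124.
d = −(3/4) ln(1 − 4p/3) = −0.75 ln(1 − 0.205499) = −0.75 ln(0.794501)
  = −0.75 × (-0.230041) = 0.172531 substitutions/site.

0.1725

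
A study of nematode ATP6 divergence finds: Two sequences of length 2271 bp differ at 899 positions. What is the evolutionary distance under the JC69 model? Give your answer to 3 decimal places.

0.563

p = 899/2271 ≈ 0.395861.
d = −(3/4) ln(1 − 4p/3) = −0.75 ln(1 − 0.527815) = −0.75 ln(0.472185)
  = −0.75 × (-0.750384) = 0.562788 substitutions/site.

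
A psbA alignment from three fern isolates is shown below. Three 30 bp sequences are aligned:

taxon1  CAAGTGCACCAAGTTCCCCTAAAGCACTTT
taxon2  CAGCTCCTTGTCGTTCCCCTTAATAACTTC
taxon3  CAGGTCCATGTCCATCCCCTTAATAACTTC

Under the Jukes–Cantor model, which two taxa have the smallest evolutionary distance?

taxon2 and taxon3

taxon1–taxon2: 12/30 differ, p = 0.400, d = 0.572.
taxon1–taxon3: 12/30 differ, p = 0.400, d = 0.572.
taxon2–taxon3: 4/30 differ, p = 0.133, d = 0.147.
The smallest distance is between taxon2 and taxon3.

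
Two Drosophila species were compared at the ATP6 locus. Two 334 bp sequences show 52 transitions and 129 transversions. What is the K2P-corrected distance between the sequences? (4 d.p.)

0.9681

P = 52/334 ≈ 0.155689 and Q = 129/334 ≈ 0.386228.
Under the Kimura two-parameter model, d = −½ ln(1 − 2P − Q) − ¼ ln(1 − 2Q).
1 − 2P − Q = 0.302394, giving −½ ln(0.302394) = 0.598012.
1 − 2Q = 0.227544, giving −¼ ln(0.227544) = 0.370103.
d = 0.598012 + 0.370103 = 0.968115.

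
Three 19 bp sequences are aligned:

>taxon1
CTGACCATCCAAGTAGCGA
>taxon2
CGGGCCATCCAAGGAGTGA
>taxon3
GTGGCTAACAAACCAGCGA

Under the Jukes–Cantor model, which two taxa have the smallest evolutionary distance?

taxon1 and taxon2

taxon1–taxon2: 4/19 differ, p = 0.211, d = 0.247.
taxon1–taxon3: 7/19 differ, p = 0.368, d = 0.507.
taxon2–taxon3: 8/19 differ, p = 0.421, d = 0.618.
The smallest distance is between taxon1 and taxon2.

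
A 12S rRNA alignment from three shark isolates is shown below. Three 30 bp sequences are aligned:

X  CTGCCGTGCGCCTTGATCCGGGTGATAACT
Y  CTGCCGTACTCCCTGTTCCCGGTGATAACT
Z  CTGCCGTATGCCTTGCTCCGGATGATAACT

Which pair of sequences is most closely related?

X and Z

X–Y: 5/30 differ, p = 0.167, d = 0.188.
X–Z: 4/30 differ, p = 0.133, d = 0.147.
Y–Z: 6/30 differ, p = 0.200, d = 0.233.
The smallest distance is between X and Z.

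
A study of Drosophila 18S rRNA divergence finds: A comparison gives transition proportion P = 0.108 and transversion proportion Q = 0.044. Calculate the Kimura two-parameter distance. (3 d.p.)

Under the Kimura two-parameter model, d = −½ ln(1 − 2P − Q) − ¼ ln(1 − 2Q).
1 − 2P − Q = 0.74, giving −½ ln(0.74) = 0.150553.
1 − 2Q = 0.912, giving −¼ ln(0.912) = 0.023029.
d = 0.150553 + 0.023029 = 0.173582.

0.174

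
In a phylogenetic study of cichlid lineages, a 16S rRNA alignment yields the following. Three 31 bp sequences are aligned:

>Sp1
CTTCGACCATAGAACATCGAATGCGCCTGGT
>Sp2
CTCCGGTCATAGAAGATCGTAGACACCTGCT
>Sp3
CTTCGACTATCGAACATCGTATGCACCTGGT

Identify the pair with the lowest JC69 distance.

Sp1 and Sp3

Sp1–Sp2: 9/31 differ, p = 0.290, d = 0.367.
Sp1–Sp3: 4/31 differ, p = 0.129, d = 0.142.
Sp2–Sp3: 9/31 differ, p = 0.290, d = 0.367.
The smallest distance is between Sp1 and Sp3.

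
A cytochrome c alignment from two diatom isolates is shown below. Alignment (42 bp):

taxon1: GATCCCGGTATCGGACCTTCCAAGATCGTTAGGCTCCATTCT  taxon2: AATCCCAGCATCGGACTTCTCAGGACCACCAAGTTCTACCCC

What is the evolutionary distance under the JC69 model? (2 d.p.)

0.58

The sequences differ at 17 of 42 sites, so p = 17/42 ≈ 0.404762.
d = −(3/4) ln(1 − 4p/3) = −0.75 ln(1 − 0.539683) = −0.75 ln(0.460317)
  = −0.75 × (-0.775840) = 0.581880 substitutions/site.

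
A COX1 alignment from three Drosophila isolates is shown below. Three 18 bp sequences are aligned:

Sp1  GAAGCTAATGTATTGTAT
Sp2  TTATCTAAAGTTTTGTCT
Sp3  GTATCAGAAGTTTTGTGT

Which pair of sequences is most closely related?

Sp2 and Sp3

Sp1–Sp2: 6/18 differ, p = 0.333, d = 0.441.
Sp1–Sp3: 7/18 differ, p = 0.389, d = 0.548.
Sp2–Sp3: 4/18 differ, p = 0.222, d = 0.264.
The smallest distance is between Sp2 and Sp3.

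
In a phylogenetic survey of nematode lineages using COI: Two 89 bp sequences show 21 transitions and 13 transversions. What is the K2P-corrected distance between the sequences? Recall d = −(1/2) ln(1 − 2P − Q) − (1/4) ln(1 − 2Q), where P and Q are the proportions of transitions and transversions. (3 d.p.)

0.568

P = 21/89 ≈ 0.235955 and Q = 13/89 ≈ 0.146067.
Under the Kimura two-parameter model, d = −½ ln(1 − 2P − Q) − ¼ ln(1 − 2Q).
1 − 2P − Q = 0.382023, giving −½ ln(0.382023) = 0.481137.
1 − 2Q = 0.707866, giving −¼ ln(0.707866) = 0.086375.
d = 0.481137 + 0.086375 = 0.567512.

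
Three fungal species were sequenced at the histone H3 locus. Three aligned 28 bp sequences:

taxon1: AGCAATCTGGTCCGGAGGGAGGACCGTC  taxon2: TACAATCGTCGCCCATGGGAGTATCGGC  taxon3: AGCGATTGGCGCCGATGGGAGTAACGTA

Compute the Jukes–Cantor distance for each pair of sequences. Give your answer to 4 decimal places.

d(taxon1,taxon2) = 0.6355, d(taxon1,taxon3) = 0.4850, d(taxon2,taxon3) = 0.4197

taxon1–taxon2: 12/28 sites differ → p ≈ 0.428571, d = −0.75 ln(1 − 0.571428) = 0.635472 ≈ 0.6355.
taxon1–taxon3: 10/28 sites differ → p ≈ 0.357143, d = −0.75 ln(1 − 0.476191) = 0.484971 ≈ 0.4850.
taxon2–taxon3: 9/28 sites differ → p ≈ 0.321429, d = −0.75 ln(1 − 0.428572) = 0.419713 ≈ 0.4197.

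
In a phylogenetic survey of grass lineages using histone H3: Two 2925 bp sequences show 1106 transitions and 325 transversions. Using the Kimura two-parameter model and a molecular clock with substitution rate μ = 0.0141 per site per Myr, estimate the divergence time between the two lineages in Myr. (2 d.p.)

38.04

P = 1106/2925 ≈ 0.37812 and Q = 325/2925 ≈ 0.111111.
Under the Kimura two-parameter model, d = −½ ln(1 − 2P − Q) − ¼ ln(1 − 2Q).
1 − 2P − Q = 0.132649, giving −½ ln(0.132649) = 1.010024.
1 − 2Q = 0.777778, giving −¼ ln(0.777778) = 0.062829.
d = 1.010024 + 0.062829 = 1.072853.
Under a molecular clock d = 2μt, so t = d/(2μ) = 1.072853 / (2 × 0.0141) = 38.04 Myr.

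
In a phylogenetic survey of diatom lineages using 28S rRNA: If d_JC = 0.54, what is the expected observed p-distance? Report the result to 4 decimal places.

0.3849

p = (3/4)(1 − e^(−4d/3)) = 0.75 × (1 − e^(-0.72)) = 0.75 × (1 − 0.486752) = 0.384936.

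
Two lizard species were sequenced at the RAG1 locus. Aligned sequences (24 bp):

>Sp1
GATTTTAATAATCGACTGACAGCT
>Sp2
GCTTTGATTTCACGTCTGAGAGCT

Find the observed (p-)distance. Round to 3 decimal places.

The sequences differ at 8 of 24 positions (sites 2, 6, 8, 10, 11, 12, 15, 20).
p = 8/24 = 0.333333… ≈ 0.333 (to 3 d.p.).

0.333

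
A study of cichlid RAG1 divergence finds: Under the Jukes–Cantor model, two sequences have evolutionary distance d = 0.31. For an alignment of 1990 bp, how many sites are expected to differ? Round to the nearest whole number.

Invert JC69: p = (3/4)(1 − e^(−4d/3)) = 0.75 × (1 − e^(-0.413333)) = 0.75 × (1 − 0.661442) = 0.253919.
Expected differing sites = pL ≈ 0.253919 × 1990 = 505.29881 ≈ 505.

505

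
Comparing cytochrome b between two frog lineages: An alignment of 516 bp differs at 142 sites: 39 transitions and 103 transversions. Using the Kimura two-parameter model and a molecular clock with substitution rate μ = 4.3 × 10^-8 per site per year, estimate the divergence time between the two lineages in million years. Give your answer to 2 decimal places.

P = 39/516 ≈ 0.075581 and Q = 103/516 ≈ 0.199612.
Under the Kimura two-parameter model, d = −½ ln(1 − 2P − Q) − ¼ ln(1 − 2Q).
1 − 2P − Q = 0.649226, giving −½ ln(0.649226) = 0.215987.
1 − 2Q = 0.600776, giving −¼ ln(0.600776) = 0.127383.
d = 0.215987 + 0.127383 = 0.343370.
Under a molecular clock d = 2μt, so t = d/(2μ) = 0.343370 / (2 × 4.3 × 10^-8) = 3.99 million years.

3.99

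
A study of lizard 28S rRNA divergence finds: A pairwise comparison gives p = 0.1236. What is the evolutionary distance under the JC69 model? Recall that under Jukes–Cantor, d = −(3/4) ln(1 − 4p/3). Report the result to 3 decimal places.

d = −(3/4) ln(1 − 4p/3) = −0.75 ln(1 − 0.1648) = −0.75 ln(0.8352)
  = −0.75 × (-0.180084) = 0.135063 substitutions/site.

0.135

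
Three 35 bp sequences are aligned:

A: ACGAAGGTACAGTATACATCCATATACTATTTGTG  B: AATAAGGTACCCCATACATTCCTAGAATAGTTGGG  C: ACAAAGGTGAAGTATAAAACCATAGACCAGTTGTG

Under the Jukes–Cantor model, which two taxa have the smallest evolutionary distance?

A and C

A–B: 11/35 differ, p = 0.314, d = 0.407.
A–C: 8/35 differ, p = 0.229, d = 0.273.
B–C: 14/35 differ, p = 0.400, d = 0.572.
The smallest distance is between A and C.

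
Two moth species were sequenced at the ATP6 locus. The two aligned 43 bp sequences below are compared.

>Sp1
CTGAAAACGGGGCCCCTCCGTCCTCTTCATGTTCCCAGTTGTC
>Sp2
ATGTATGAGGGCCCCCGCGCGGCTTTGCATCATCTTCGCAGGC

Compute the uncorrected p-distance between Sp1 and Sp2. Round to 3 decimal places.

The sequences differ at 21 of 43 positions.
p = 21/43 = 0.488372… ≈ 0.488 (to 3 d.p.).

0.488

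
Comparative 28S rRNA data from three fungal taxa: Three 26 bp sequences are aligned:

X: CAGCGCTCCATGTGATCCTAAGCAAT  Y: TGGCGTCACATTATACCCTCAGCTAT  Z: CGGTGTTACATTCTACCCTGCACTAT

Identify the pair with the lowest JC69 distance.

Y and Z

X–Y: 11/26 differ, p = 0.423, d = 0.623.
X–Z: 12/26 differ, p = 0.462, d = 0.717.
Y–Z: 7/26 differ, p = 0.269, d = 0.334.
The smallest distance is between Y and Z.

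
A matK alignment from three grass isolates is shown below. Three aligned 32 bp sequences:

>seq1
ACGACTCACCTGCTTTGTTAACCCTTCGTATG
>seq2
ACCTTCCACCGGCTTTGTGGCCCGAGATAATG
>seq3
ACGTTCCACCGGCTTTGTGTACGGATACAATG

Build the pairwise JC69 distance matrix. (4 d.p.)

seq1–seq2: 14/32 sites differ → p = 0.4375, d = −0.75 ln(1 − 0.583333) = 0.656601 ≈ 0.6566.
seq1–seq3: 12/32 sites differ → p = 0.375, d = −0.75 ln(1 − 0.5) = 0.519860 ≈ 0.5199.
seq2–seq3: 6/32 sites differ → p = 0.1875, d = −0.75 ln(1 − 0.25) = 0.215762 ≈ 0.2158.

d(seq1,seq2) = 0.6566, d(seq1,seq3) = 0.5199, d(seq2,seq3) = 0.2158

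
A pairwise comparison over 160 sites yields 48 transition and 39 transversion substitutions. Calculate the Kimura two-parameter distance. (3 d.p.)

1.095

P = 48/160 = 0.3 and Q = 39/160 = 0.24375.
Under the Kimura two-parameter model, d = −½ ln(1 − 2P − Q) − ¼ ln(1 − 2Q).
1 − 2P − Q = 0.15625, giving −½ ln(0.15625) = 0.928149.
1 − 2Q = 0.5125, giving −¼ ln(0.5125) = 0.167114.
d = 0.928149 + 0.167114 = 1.095263.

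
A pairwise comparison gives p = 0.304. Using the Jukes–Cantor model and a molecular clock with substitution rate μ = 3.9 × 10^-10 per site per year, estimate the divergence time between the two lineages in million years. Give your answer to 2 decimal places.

499.76

d = −(3/4) ln(1 − 4p/3) = −0.75 ln(1 − 0.405333) = −0.75 ln(0.594667)
  = −0.75 × (-0.519754) = 0.389816 substitutions/site.
Under a molecular clock d = 2μt, so t = d/(2μ) = 0.389816 / (2 × 3.9 × 10^-10) = 499.76 million years.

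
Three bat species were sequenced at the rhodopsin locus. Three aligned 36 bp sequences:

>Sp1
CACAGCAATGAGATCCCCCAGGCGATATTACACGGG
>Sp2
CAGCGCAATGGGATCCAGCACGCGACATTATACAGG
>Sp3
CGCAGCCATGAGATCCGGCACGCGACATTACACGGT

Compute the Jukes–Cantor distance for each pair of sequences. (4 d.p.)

d(Sp1,Sp2) = 0.3041, d(Sp1,Sp3) = 0.2251, d(Sp2,Sp3) = 0.3041

Sp1–Sp2: 9/36 sites differ → p = 0.25, d = −0.75 ln(1 − 0.333333) = 0.304098 ≈ 0.3041.
Sp1–Sp3: 7/36 sites differ → p ≈ 0.194444, d = −0.75 ln(1 − 0.259259) = 0.225078 ≈ 0.2251.
Sp2–Sp3: 9/36 sites differ → p = 0.25, d = −0.75 ln(1 − 0.333333) = 0.304098 ≈ 0.3041.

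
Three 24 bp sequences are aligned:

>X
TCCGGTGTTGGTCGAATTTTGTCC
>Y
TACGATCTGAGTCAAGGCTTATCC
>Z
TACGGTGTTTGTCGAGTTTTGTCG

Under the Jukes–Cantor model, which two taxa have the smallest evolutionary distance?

X–Y: 10/24 differ, p = 0.417, d = 0.608.
X–Z: 4/24 differ, p = 0.167, d = 0.188.
Y–Z: 9/24 differ, p = 0.375, d = 0.520.
The smallest distance is between X and Z.

X and Z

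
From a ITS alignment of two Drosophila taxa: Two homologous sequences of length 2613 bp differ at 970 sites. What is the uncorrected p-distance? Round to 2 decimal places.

p = 970/2613 = 0.371220… ≈ 0.37 (to 2 d.p.).

0.37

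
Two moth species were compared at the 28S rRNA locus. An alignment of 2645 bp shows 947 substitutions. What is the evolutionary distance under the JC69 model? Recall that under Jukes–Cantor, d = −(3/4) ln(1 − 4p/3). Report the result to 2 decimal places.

0.49

p = 947/2645 ≈ 0.358034.
d = −(3/4) ln(1 − 4p/3) = −0.75 ln(1 − 0.477379) = −0.75 ln(0.522621)
  = −0.75 × (-0.648899) = 0.486674 substitutions/site.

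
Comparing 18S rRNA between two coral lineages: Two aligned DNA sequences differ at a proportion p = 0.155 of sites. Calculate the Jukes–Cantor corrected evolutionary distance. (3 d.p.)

0.174

d = −(3/4) ln(1 − 4p/3) = −0.75 ln(1 − 0.206667) = −0.75 ln(0.793333)
  = −0.75 × (-0.231512) = 0.173634 substitutions/site.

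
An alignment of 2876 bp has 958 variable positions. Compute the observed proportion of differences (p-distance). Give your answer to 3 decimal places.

p = 958/2876 = 0.333101… ≈ 0.333 (to 3 d.p.).

0.333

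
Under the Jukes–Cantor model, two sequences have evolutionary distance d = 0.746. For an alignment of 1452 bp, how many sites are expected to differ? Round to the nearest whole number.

686

Invert JC69: p = (3/4)(1 − e^(−4d/3)) = 0.75 × (1 − e^(-0.994667)) = 0.75 × (1 − 0.369847) = 0.472615.
Expected differing sites = pL ≈ 0.472615 × 1452 = 686.23698 ≈ 686.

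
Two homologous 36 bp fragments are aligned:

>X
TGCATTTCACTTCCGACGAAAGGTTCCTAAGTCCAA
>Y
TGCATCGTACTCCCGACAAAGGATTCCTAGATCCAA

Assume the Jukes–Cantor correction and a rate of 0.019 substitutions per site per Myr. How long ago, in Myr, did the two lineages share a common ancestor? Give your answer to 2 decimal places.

The sequences differ at 9 of 36 sites (6, 7, 8, 12, 18, 21, 23, 30, 31), so p = 9/36 = 0.25.
d = −(3/4) ln(1 − 4p/3) = −0.75 ln(1 − 0.333333) = −0.75 ln(0.666667)
  = −0.75 × (-0.405465) = 0.304099 substitutions/site.
Under a molecular clock d = 2μt, so t = d/(2μ) = 0.304099 / (2 × 0.019) = 8.00 Myr.

8.00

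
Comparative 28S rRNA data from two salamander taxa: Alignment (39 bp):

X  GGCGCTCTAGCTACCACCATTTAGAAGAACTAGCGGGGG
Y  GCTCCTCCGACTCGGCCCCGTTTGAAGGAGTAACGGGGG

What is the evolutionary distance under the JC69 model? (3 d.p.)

0.594

The sequences differ at 16 of 39 sites, so p = 16/39 ≈ 0.410256.
d = −(3/4) ln(1 − 4p/3) = −0.75 ln(1 − 0.547008) = −0.75 ln(0.452992)
  = −0.75 × (-0.791881) = 0.593911 substitutions/site.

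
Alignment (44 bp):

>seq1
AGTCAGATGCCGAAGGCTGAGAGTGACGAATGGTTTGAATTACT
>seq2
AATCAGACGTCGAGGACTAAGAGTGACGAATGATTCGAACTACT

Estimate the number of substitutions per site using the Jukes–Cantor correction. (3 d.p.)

0.239

The sequences differ at 9 of 44 sites (2, 8, 10, 14, 16, 19, 33, 36, 40), so p = 9/44 ≈ 0.204545.
d = −(3/4) ln(1 − 4p/3) = −0.75 ln(1 − 0.272727) = −0.75 ln(0.727273)
  = −0.75 × (-0.318453) = 0.238840 substitutions/site.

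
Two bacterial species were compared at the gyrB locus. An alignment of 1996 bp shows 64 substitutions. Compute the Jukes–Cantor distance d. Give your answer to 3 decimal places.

p = 64/1996 ≈ 0.032064.
d = −(3/4) ln(1 − 4p/3) = −0.75 ln(1 − 0.042752) = −0.75 ln(0.957248)
  = −0.75 × (-0.043693) = 0.032770 substitutions/site.

0.033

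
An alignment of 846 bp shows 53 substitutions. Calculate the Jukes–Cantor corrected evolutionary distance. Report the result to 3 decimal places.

p = 53/846 ≈ 0.062648.
d = −(3/4) ln(1 − 4p/3) = −0.75 ln(1 − 0.083531) = −0.75 ln(0.916469)
  = −0.75 × (-0.087227) = 0.065420 substitutions/site.

0.065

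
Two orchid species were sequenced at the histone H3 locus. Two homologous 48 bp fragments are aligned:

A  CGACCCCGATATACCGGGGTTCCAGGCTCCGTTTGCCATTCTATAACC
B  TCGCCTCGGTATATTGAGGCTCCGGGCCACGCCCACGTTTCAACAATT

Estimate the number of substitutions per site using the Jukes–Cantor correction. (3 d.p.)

0.708

The sequences differ at 22 of 48 sites, so p = 22/48 ≈ 0.458333.
d = −(3/4) ln(1 − 4p/3) = −0.75 ln(1 − 0.611111) = −0.75 ln(0.388889)
  = −0.75 × (-0.944461) = 0.708346 substitutions/site.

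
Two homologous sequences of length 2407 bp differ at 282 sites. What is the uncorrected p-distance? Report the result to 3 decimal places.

0.117

p = 282/2407 = 0.117158… ≈ 0.117 (to 3 d.p.).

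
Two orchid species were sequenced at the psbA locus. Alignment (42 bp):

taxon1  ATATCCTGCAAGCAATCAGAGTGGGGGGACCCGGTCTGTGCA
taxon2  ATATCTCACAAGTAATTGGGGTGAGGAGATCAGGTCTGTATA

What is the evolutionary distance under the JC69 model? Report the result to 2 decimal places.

0.40

The sequences differ at 13 of 42 sites, so p = 13/42 ≈ 0.309524.
d = −(3/4) ln(1 − 4p/3) = −0.75 ln(1 − 0.412699) = −0.75 ln(0.587301)
  = −0.75 × (-0.532218) = 0.399164 substitutions/site.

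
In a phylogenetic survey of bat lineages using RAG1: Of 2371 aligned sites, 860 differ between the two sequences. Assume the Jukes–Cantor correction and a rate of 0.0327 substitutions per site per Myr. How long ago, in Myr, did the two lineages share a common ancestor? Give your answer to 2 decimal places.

7.58

p = 860/2371 ≈ 0.362716.
d = −(3/4) ln(1 − 4p/3) = −0.75 ln(1 − 0.483621) = −0.75 ln(0.516379)
  = −0.75 × (-0.660914) = 0.495686 substitutions/site.
Under a molecular clock d = 2μt, so t = d/(2μ) = 0.495686 / (2 × 0.0327) = 7.58 Myr.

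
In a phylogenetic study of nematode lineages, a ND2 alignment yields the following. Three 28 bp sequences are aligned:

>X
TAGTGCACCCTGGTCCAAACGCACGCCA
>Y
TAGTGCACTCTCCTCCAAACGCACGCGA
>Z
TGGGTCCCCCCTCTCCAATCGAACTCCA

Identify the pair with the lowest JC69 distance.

X and Y

X–Y: 4/28 differ, p = 0.143, d = 0.158.
X–Z: 10/28 differ, p = 0.357, d = 0.485.
Y–Z: 11/28 differ, p = 0.393, d = 0.556.
The smallest distance is between X and Y.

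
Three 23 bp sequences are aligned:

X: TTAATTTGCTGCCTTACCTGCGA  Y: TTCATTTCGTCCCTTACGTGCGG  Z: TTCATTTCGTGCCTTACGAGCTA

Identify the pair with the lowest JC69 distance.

Y and Z

X–Y: 6/23 differ, p = 0.261, d = 0.321.
X–Z: 6/23 differ, p = 0.261, d = 0.321.
Y–Z: 4/23 differ, p = 0.174, d = 0.198.
The smallest distance is between Y and Z.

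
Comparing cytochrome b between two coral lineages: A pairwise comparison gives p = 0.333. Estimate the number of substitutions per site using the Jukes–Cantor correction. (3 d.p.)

d = −(3/4) ln(1 − 4p/3) = −0.75 ln(1 − 0.444) = −0.75 ln(0.556)
  = −0.75 × (-0.586987) = 0.440240 substitutions/site.

0.440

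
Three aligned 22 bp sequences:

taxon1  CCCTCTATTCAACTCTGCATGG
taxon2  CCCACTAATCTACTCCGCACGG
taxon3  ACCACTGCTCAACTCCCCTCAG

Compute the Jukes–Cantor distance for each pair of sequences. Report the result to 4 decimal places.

d(taxon1,taxon2) = 0.2708, d(taxon1,taxon3) = 0.5913, d(taxon2,taxon3) = 0.4141

taxon1–taxon2: 5/22 sites differ → p ≈ 0.227273, d = −0.75 ln(1 − 0.303031) = 0.270761 ≈ 0.2708.
taxon1–taxon3: 9/22 sites differ → p ≈ 0.409091, d = −0.75 ln(1 − 0.545455) = 0.591344 ≈ 0.5913.
taxon2–taxon3: 7/22 sites differ → p ≈ 0.318182, d = −0.75 ln(1 − 0.424243) = 0.414052 ≈ 0.4141.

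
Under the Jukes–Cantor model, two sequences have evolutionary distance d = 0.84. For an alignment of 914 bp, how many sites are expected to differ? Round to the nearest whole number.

462

Invert JC69: p = (3/4)(1 − e^(−4d/3)) = 0.75 × (1 − e^(-1.12)) = 0.75 × (1 − 0.326280) = 0.505290.
Expected differing sites = pL ≈ 0.505290 × 914 = 461.83506 ≈ 462.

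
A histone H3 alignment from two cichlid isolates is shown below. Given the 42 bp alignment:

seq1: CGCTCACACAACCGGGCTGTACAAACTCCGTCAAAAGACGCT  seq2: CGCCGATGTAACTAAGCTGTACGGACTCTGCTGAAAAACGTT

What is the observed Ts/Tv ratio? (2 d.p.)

Transitions are A↔G and C↔T; transversions are all other mismatches.
Transitions: 15. Transversions: 1.
R = 15/1 = 15.00.

15.00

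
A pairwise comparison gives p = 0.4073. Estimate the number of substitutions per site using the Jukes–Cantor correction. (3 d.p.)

0.587

d = −(3/4) ln(1 − 4p/3) = −0.75 ln(1 − 0.543067) = −0.75 ln(0.456933)
  = −0.75 × (-0.783219) = 0.587414 substitutions/site.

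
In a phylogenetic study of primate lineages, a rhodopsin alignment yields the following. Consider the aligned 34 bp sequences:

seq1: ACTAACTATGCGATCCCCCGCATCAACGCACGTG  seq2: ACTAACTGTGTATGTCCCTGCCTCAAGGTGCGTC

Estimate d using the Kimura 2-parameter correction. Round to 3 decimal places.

0.496

Of 34 sites, 7 differences are transitions and 5 are transversions, so P = 7/34 ≈ 0.205882 and Q = 5/34 ≈ 0.147059.
Under the Kimura two-parameter model, d = −½ ln(1 − 2P − Q) − ¼ ln(1 − 2Q).
1 − 2P − Q = 0.441177, giving −½ ln(0.441177) = 0.409155.
1 − 2Q = 0.705882, giving −¼ ln(0.705882) = 0.087077.
d = 0.409155 + 0.087077 = 0.496232.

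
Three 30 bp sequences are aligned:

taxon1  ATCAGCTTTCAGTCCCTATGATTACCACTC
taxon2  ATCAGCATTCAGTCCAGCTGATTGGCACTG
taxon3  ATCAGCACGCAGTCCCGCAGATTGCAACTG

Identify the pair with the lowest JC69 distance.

taxon1–taxon2: 7/30 differ, p = 0.233, d = 0.280.
taxon1–taxon3: 9/30 differ, p = 0.300, d = 0.383.
taxon2–taxon3: 6/30 differ, p = 0.200, d = 0.233.
The smallest distance is between taxon2 and taxon3.

taxon2 and taxon3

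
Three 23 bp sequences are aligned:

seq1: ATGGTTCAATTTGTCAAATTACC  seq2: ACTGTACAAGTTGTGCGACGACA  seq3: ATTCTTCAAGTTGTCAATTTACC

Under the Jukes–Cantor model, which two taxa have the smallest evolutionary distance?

seq1 and seq3

seq1–seq2: 10/23 differ, p = 0.435, d = 0.650.
seq1–seq3: 4/23 differ, p = 0.174, d = 0.198.
seq2–seq3: 10/23 differ, p = 0.435, d = 0.650.
The smallest distance is between seq1 and seq3.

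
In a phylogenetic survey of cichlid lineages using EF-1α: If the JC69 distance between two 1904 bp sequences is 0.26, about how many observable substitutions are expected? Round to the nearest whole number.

418

Invert JC69: p = (3/4)(1 − e^(−4d/3)) = 0.75 × (1 − e^(-0.346667)) = 0.75 × (1 − 0.707041) = 0.219719.
Expected differing sites = pL ≈ 0.219719 × 1904 = 418.344976 ≈ 418.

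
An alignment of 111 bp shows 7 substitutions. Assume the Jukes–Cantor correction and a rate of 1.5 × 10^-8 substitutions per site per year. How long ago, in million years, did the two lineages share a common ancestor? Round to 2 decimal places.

2.20

p = 7/111 ≈ 0.063063.
d = −(3/4) ln(1 − 4p/3) = −0.75 ln(1 − 0.084084) = −0.75 ln(0.915916)
  = −0.75 × (-0.087831) = 0.065873 substitutions/site.
Under a molecular clock d = 2μt, so t = d/(2μ) = 0.065873 / (2 × 1.5 × 10^-8) = 2.20 million years.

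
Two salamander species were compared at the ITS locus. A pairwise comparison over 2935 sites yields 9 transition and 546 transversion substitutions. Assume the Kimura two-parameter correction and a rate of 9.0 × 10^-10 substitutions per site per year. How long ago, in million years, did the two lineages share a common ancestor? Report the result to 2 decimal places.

123.90

P = 9/2935 ≈ 0.003066 and Q = 546/2935 ≈ 0.186031.
Under the Kimura two-parameter model, d = −½ ln(1 − 2P − Q) − ¼ ln(1 − 2Q).
1 − 2P − Q = 0.807837, giving −½ ln(0.807837) = 0.106697.
1 − 2Q = 0.627938, giving −¼ ln(0.627938) = 0.116328.
d = 0.106697 + 0.116328 = 0.223025.
Under a molecular clock d = 2μt, so t = d/(2μ) = 0.223025 / (2 × 9.0 × 10^-10) = 123.90 million years.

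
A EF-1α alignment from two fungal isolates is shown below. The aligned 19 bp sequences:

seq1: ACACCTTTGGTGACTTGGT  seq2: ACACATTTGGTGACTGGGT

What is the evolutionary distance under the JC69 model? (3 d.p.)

The sequences differ at 2 of 19 sites (5, 16), so p = 2/19 ≈ 0.105263.
d = −(3/4) ln(1 − 4p/3) = −0.75 ln(1 − 0.140351) = −0.75 ln(0.859649)
  = −0.75 × (-0.151231) = 0.113423 substitutions/site.

0.113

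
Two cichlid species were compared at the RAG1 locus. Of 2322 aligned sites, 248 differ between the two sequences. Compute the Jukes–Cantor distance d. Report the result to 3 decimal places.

p = 248/2322 ≈ 0.106804.
d = −(3/4) ln(1 − 4p/3) = −0.75 ln(1 − 0.142405) = −0.75 ln(0.857595)
  = −0.75 × (-0.153623) = 0.115217 substitutions/site.

0.115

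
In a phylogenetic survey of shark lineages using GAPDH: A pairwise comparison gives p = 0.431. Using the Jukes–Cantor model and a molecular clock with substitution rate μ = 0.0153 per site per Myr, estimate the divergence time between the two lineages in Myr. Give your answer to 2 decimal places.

d = −(3/4) ln(1 − 4p/3) = −0.75 ln(1 − 0.574667) = −0.75 ln(0.425333)
  = −0.75 × (-0.854883) = 0.641162 substitutions/site.
Under a molecular clock d = 2μt, so t = d/(2μ) = 0.641162 / (2 × 0.0153) = 20.95 Myr.

20.95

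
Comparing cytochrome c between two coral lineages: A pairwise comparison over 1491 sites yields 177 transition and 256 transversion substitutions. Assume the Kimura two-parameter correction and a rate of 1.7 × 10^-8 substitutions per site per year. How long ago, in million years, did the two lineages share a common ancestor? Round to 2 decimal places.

P = 177/1491 ≈ 0.118712 and Q = 256/1491 ≈ 0.171697.
Under the Kimura two-parameter model, d = −½ ln(1 − 2P − Q) − ¼ ln(1 − 2Q).
1 − 2P − Q = 0.590879, giving −½ ln(0.590879) = 0.263072.
1 − 2Q = 0.656606, giving −¼ ln(0.656606) = 0.105168.
d = 0.263072 + 0.105168 = 0.368240.
Under a molecular clock d = 2μt, so t = d/(2μ) = 0.368240 / (2 × 1.7 × 10^-8) = 10.83 million years.

10.83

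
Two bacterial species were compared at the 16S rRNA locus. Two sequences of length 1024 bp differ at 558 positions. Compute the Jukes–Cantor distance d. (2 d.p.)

p = 558/1024 ≈ 0.544922.
d = −(3/4) ln(1 − 4p/3) = −0.75 ln(1 − 0.726563) = −0.75 ln(0.273437)
  = −0.75 × (-1.296684) = 0.972513 substitutions/site.

0.97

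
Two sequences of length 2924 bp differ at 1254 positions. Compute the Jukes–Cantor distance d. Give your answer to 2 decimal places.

0.64

p = 1254/2924 ≈ 0.428865.
d = −(3/4) ln(1 − 4p/3) = −0.75 ln(1 − 0.57182) = −0.75 ln(0.42818)
  = −0.75 × (-0.848212) = 0.636159 substitutions/site.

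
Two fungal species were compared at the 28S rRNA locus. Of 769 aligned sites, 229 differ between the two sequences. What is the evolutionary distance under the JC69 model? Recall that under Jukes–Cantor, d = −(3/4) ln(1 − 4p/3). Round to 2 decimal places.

0.38

p = 229/769 ≈ 0.297789.
d = −(3/4) ln(1 − 4p/3) = −0.75 ln(1 − 0.397052) = −0.75 ln(0.602948)
  = −0.75 × (-0.505924) = 0.379443 substitutions/site.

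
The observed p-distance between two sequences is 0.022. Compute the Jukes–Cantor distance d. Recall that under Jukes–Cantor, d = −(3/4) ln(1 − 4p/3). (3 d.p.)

d = −(3/4) ln(1 − 4p/3) = −0.75 ln(1 − 0.029333) = −0.75 ln(0.970667)
  = −0.75 × (-0.029772) = 0.022329 substitutions/site.

0.022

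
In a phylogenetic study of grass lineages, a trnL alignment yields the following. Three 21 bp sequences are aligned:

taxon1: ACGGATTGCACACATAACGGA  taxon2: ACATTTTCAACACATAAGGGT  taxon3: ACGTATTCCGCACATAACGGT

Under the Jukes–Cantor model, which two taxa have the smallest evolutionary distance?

taxon1 and taxon3

taxon1–taxon2: 7/21 differ, p = 0.333, d = 0.441.
taxon1–taxon3: 4/21 differ, p = 0.190, d = 0.220.
taxon2–taxon3: 5/21 differ, p = 0.238, d = 0.286.
The smallest distance is between taxon1 and taxon3.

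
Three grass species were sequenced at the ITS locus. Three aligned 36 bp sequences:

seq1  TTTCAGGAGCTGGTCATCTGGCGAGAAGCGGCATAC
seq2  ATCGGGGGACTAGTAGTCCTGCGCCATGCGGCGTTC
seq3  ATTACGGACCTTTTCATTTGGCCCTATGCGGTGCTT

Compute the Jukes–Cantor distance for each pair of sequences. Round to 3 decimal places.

d(seq1,seq2) = 0.673, d(seq1,seq3) = 0.673, d(seq2,seq3) = 0.745

seq1–seq2: 16/36 sites differ → p ≈ 0.444444, d = −0.75 ln(1 − 0.592592) = 0.673455 ≈ 0.673.
seq1–seq3: 16/36 sites differ → p ≈ 0.444444, d = −0.75 ln(1 − 0.592592) = 0.673455 ≈ 0.673.
seq2–seq3: 17/36 sites differ → p ≈ 0.472222, d = −0.75 ln(1 − 0.629629) = 0.744938 ≈ 0.745.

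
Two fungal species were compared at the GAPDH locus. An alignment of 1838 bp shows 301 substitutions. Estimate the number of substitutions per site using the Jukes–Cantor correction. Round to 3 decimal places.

p = 301/1838 ≈ 0.163765.
d = −(3/4) ln(1 − 4p/3) = −0.75 ln(1 − 0.218353) = −0.75 ln(0.781647)
  = −0.75 × (-0.246352) = 0.184764 substitutions/site.

0.185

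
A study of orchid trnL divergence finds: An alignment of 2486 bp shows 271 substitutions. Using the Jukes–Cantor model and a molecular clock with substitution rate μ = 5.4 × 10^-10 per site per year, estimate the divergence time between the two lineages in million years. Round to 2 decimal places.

p = 271/2486 ≈ 0.10901.
d = −(3/4) ln(1 − 4p/3) = −0.75 ln(1 − 0.145347) = −0.75 ln(0.854653)
  = −0.75 × (-0.157060) = 0.117795 substitutions/site.
Under a molecular clock d = 2μt, so t = d/(2μ) = 0.117795 / (2 × 5.4 × 10^-10) = 109.07 million years.

109.07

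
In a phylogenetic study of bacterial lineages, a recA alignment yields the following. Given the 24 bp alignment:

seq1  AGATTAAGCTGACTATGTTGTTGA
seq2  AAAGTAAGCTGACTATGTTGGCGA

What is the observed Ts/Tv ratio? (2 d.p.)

1.00

Transitions are A↔G and C↔T; transversions are all other mismatches.
Transitions: 2. Transversions: 2.
R = 2/2 = 1.00.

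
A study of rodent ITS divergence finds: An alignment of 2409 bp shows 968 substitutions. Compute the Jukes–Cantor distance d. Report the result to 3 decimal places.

0.576

p = 968/2409 ≈ 0.401826.
d = −(3/4) ln(1 − 4p/3) = −0.75 ln(1 − 0.535768) = −0.75 ln(0.464232)
  = −0.75 × (-0.767371) = 0.575528 substitutions/site.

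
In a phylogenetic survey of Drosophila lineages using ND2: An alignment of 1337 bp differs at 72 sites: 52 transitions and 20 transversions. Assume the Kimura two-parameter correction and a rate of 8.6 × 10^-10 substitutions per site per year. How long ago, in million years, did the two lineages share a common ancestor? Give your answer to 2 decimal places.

32.71

P = 52/1337 ≈ 0.038893 and Q = 20/1337 ≈ 0.014959.
Under the Kimura two-parameter model, d = −½ ln(1 − 2P − Q) − ¼ ln(1 − 2Q).
1 − 2P − Q = 0.907255, giving −½ ln(0.907255) = 0.048666.
1 − 2Q = 0.970082, giving −¼ ln(0.970082) = 0.007594.
d = 0.048666 + 0.007594 = 0.056260.
Under a molecular clock d = 2μt, so t = d/(2μ) = 0.056260 / (2 × 8.6 × 10^-10) = 32.71 million years.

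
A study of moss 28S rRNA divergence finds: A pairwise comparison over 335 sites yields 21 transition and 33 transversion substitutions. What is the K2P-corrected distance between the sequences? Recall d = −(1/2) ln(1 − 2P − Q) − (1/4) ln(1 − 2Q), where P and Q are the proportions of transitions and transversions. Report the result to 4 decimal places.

P = 21/335 ≈ 0.062687 and Q = 33/335 ≈ 0.098507.
Under the Kimura two-parameter model, d = −½ ln(1 − 2P − Q) − ¼ ln(1 − 2Q).
1 − 2P − Q = 0.776119, giving −½ ln(0.776119) = 0.126725.
1 − 2Q = 0.802986, giving −¼ ln(0.802986) = 0.054854.
d = 0.126725 + 0.054854 = 0.181579.

0.1816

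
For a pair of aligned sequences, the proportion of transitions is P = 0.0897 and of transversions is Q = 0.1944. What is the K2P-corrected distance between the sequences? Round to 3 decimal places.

0.357

Under the Kimura two-parameter model, d = −½ ln(1 − 2P − Q) − ¼ ln(1 − 2Q).
1 − 2P − Q = 0.6262, giving −½ ln(0.6262) = 0.234043.
1 − 2Q = 0.6112, giving −¼ ln(0.6112) = 0.123083.
d = 0.234043 + 0.123083 = 0.357126.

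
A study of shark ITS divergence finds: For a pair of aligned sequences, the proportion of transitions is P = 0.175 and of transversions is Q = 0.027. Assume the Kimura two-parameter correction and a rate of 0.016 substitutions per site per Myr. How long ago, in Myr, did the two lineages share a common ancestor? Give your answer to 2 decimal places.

7.83

Under the Kimura two-parameter model, d = −½ ln(1 − 2P − Q) − ¼ ln(1 − 2Q).
1 − 2P − Q = 0.623, giving −½ ln(0.623) = 0.236604.
1 − 2Q = 0.946, giving −¼ ln(0.946) = 0.013878.
d = 0.236604 + 0.013878 = 0.250482.
Under a molecular clock d = 2μt, so t = d/(2μ) = 0.250482 / (2 × 0.016) = 7.83 Myr.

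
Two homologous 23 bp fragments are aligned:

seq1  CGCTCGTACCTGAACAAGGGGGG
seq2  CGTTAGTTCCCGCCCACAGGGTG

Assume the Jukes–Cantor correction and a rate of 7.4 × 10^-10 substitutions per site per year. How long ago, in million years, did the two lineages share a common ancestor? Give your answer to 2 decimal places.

The sequences differ at 9 of 23 sites (3, 5, 8, 11, 13, 14, 17, 18, 22), so p = 9/23 ≈ 0.391304.
d = −(3/4) ln(1 − 4p/3) = −0.75 ln(1 − 0.521739) = −0.75 ln(0.478261)
  = −0.75 × (-0.737599) = 0.553199 substitutions/site.
Under a molecular clock d = 2μt, so t = d/(2μ) = 0.553199 / (2 × 7.4 × 10^-10) = 373.78 million years.

373.78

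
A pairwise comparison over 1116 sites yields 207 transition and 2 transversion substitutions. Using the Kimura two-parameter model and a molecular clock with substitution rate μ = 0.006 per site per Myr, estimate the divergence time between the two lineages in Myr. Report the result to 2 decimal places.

P = 207/1116 ≈ 0.185484 and Q = 2/1116 ≈ 0.001792.
Under the Kimura two-parameter model, d = −½ ln(1 − 2P − Q) − ¼ ln(1 − 2Q).
1 − 2P − Q = 0.62724, giving −½ ln(0.62724) = 0.233213.
1 − 2Q = 0.996416, giving −¼ ln(0.996416) = 0.000898.
d = 0.233213 + 0.000898 = 0.234111.
Under a molecular clock d = 2μt, so t = d/(2μ) = 0.234111 / (2 × 0.006) = 19.51 Myr.

19.51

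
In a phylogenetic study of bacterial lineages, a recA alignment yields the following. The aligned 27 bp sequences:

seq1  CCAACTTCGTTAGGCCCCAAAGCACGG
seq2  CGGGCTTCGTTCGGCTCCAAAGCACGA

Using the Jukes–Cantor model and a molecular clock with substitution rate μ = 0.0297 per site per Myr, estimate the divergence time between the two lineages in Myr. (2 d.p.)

4.44

The sequences differ at 6 of 27 sites (2, 3, 4, 12, 16, 27), so p = 6/27 ≈ 0.222222.
d = −(3/4) ln(1 − 4p/3) = −0.75 ln(1 − 0.296296) = −0.75 ln(0.703704)
  = −0.75 × (-0.351397) = 0.263548 substitutions/site.
Under a molecular clock d = 2μt, so t = d/(2μ) = 0.263548 / (2 × 0.0297) = 4.44 Myr.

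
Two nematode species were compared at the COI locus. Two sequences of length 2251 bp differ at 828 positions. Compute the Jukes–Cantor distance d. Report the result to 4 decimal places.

0.5057

p = 828/2251 ≈ 0.367837.
d = −(3/4) ln(1 − 4p/3) = −0.75 ln(1 − 0.490449) = −0.75 ln(0.509551)
  = −0.75 × (-0.674225) = 0.505669 substitutions/site.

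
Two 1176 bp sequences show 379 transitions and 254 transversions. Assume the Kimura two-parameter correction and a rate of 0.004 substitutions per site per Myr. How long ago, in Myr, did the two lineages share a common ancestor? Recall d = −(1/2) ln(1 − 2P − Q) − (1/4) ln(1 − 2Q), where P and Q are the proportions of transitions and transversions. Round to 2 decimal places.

P = 379/1176 ≈ 0.322279 and Q = 254/1176 ≈ 0.215986.
Under the Kimura two-parameter model, d = −½ ln(1 − 2P − Q) − ¼ ln(1 − 2Q).
1 − 2P − Q = 0.139456, giving −½ ln(0.139456) = 0.985003.
1 − 2Q = 0.568028, giving −¼ ln(0.568028) = 0.141396.
d = 0.985003 + 0.141396 = 1.126399.
Under a molecular clock d = 2μt, so t = d/(2μ) = 1.126399 / (2 × 0.004) = 140.80 Myr.

140.80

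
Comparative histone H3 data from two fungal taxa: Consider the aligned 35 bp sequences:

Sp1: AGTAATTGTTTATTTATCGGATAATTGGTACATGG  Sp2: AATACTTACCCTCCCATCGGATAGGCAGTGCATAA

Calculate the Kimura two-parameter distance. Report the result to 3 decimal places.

1.132

Of 35 sites, 14 differences are transitions and 3 are transversions, so P = 14/35 = 0.4 and Q = 3/35 ≈ 0.085714.
Under the Kimura two-parameter model, d = −½ ln(1 − 2P − Q) − ¼ ln(1 − 2Q).
1 − 2P − Q = 0.114286, giving −½ ln(0.114286) = 1.084526.
1 − 2Q = 0.828572, giving −¼ ln(0.828572) = 0.047013.
d = 1.084526 + 0.047013 = 1.131539.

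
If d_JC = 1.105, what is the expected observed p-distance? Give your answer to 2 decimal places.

0.58

p = (3/4)(1 − e^(−4d/3)) = 0.75 × (1 − e^(-1.473333)) = 0.75 × (1 − 0.229160) = 0.578130.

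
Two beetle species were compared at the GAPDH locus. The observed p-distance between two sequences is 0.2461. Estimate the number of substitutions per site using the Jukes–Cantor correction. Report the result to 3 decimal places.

d = −(3/4) ln(1 − 4p/3) = −0.75 ln(1 − 0.328133) = −0.75 ln(0.671867)
  = −0.75 × (-0.397695) = 0.298271 substitutions/site.

0.298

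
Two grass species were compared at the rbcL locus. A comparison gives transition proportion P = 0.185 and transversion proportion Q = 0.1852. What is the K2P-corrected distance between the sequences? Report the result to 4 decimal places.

0.5207

Under the Kimura two-parameter model, d = −½ ln(1 − 2P − Q) − ¼ ln(1 − 2Q).
1 − 2P − Q = 0.4448, giving −½ ln(0.4448) = 0.405065.
1 − 2Q = 0.6296, giving −¼ ln(0.6296) = 0.115668.
d = 0.405065 + 0.115668 = 0.520733.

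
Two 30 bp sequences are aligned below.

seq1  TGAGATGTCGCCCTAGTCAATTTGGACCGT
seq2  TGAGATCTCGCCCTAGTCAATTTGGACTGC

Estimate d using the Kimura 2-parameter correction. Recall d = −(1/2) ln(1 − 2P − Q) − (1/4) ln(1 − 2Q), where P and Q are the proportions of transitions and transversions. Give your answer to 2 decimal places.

0.11

Of 30 sites, 2 differences are transitions and 1 are transversions, so P = 2/30 ≈ 0.066667 and Q = 1/30 ≈ 0.033333.
Under the Kimura two-parameter model, d = −½ ln(1 − 2P − Q) − ¼ ln(1 − 2Q).
1 − 2P − Q = 0.833333, giving −½ ln(0.833333) = 0.091161.
1 − 2Q = 0.933334, giving −¼ ln(0.933334) = 0.017248.
d = 0.091161 + 0.017248 = 0.108409.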